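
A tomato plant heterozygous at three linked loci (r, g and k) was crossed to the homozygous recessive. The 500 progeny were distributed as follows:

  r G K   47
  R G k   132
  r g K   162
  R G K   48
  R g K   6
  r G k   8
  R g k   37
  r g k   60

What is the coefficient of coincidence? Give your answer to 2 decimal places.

0.59

The two most frequent reciprocal classes, r g K and R G k, are the parental types, so the F1 was r g K / R G k.
The two rarest classes, R g K and r G k, are the double crossovers. Comparing them with the parentals, only the r allele has switched, so r is the middle locus and the order is g – r – k.
g–r: (84 + 14)/500 = 0.1960; r–k: (108 + 14)/500 = 0.2440.
Expected DCO frequency = 0.1960 × 0.2440 ≈ 0.04782; observed = 14/500 ≈ 0.02800.
Coefficient of coincidence = 0.02800/0.04782 ≈ 0.59.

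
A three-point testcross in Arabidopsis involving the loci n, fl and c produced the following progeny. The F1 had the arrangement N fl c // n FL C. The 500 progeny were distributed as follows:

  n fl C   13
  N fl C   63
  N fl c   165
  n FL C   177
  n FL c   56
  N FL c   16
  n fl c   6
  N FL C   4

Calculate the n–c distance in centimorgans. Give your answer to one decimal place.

25.8 centimorgans

The two rarest classes, n fl c and N FL C, are the double crossovers. Comparing them with the parentals, only the n allele has switched, so n is the middle locus and the order is c – n – fl.
Crossovers in the c–n interval produce the single-crossover classes N fl C and n FL c (63 + 56 = 119) plus the double crossovers (10).
RF(c–n) = (119 + 10) / 500 = 129/500 = 0.2580 → 25.8 centimorgans.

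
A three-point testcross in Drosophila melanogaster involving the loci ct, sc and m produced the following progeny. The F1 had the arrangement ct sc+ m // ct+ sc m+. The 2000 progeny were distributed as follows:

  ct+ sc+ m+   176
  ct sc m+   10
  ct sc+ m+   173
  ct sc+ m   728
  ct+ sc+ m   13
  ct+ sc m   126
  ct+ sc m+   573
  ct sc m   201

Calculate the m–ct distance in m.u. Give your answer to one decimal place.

The two rarest classes, ct+ sc+ m and ct sc m+, are the double crossovers. Comparing them with the parentals, only the ct allele has switched, so ct is the middle locus and the order is m – ct – sc.
Crossovers in the m–ct interval produce the single-crossover classes ct sc+ m+ and ct+ sc m (173 + 126 = 299) plus the double crossovers (23).
RF(m–ct) = (299 + 23) / 2000 = 322/2000 = 0.1610 → 16.1 m.u.

16.1 m.u.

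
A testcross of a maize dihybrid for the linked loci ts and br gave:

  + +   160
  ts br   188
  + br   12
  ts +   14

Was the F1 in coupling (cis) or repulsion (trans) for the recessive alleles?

cis

The two most frequent classes are + + (160) and ts br (188); these are the parental (non-recombinant) types.
So the F1 carried + + on one chromosome and ts br on the other — the recessive alleles are on the same chromosome (cis / coupling).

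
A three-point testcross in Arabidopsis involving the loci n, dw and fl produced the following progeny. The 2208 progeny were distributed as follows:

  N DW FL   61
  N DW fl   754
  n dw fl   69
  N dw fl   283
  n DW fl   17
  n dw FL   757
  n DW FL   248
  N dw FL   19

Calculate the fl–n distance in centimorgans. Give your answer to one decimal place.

7.5 centimorgans

The two most frequent reciprocal classes, N DW fl and n dw FL, are the parental types, so the F1 was N DW fl / n dw FL.
The two rarest classes, n DW fl and N dw FL, are the double crossovers. Comparing them with the parentals, only the n allele has switched, so n is the middle locus and the order is fl – n – dw.
Crossovers in the fl–n interval produce the single-crossover classes N DW FL and n dw fl (61 + 69 = 130) plus the double crossovers (36).
RF(fl–n) = (130 + 36) / 2208 = 166/2208 = 0.0752 → 7.5 centimorgans.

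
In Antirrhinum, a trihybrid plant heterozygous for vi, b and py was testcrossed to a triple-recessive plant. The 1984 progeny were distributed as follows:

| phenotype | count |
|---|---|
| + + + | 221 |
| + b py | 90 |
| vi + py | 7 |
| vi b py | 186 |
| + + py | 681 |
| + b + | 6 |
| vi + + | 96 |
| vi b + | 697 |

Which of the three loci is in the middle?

vi

The two most frequent reciprocal classes, + + py and vi b +, are the parental types, so the F1 was + + py / vi b +.
The two rarest classes, vi + py and + b +, are the double crossovers. Comparing them with the parentals, only the vi allele has switched, so vi is the middle locus and the order is b – vi – py.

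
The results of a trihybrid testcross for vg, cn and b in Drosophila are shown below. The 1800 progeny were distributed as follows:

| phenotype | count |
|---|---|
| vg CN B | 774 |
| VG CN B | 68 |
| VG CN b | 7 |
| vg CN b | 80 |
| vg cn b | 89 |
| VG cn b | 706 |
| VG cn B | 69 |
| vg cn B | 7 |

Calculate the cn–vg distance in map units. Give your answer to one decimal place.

The two most frequent reciprocal classes, vg CN B and VG cn b, are the parental types, so the F1 was vg CN B / VG cn b.
The two rarest classes, vg cn B and VG CN b, are the double crossovers. Comparing them with the parentals, only the cn allele has switched, so cn is the middle locus and the order is vg – cn – b.
Crossovers in the vg–cn interval produce the single-crossover classes VG CN B and vg cn b (68 + 89 = 157) plus the double crossovers (14).
RF(vg–cn) = (157 + 14) / 1800 = 171/1800 = 0.0950 → 9.5 map units.

9.5 map units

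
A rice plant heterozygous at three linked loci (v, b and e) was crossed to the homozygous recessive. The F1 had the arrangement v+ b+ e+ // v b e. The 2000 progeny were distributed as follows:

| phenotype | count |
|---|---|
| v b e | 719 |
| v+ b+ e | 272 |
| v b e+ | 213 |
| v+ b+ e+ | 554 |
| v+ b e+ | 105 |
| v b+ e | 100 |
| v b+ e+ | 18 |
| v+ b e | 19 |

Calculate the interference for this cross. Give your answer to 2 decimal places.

0.41

The two rarest classes, v b+ e+ and v+ b e, are the double crossovers. Comparing them with the parentals, only the v allele has switched, so v is the middle locus and the order is e – v – b.
e–v: (485 + 37)/2000 = 0.2610; v–b: (205 + 37)/2000 = 0.1210.
Expected DCO frequency = 0.2610 × 0.1210 ≈ 0.03158; observed = 37/2000 ≈ 0.01850.
Coefficient of coincidence = 0.01850/0.03158 ≈ 0.59; interference = 1 − 0.59 = 0.41.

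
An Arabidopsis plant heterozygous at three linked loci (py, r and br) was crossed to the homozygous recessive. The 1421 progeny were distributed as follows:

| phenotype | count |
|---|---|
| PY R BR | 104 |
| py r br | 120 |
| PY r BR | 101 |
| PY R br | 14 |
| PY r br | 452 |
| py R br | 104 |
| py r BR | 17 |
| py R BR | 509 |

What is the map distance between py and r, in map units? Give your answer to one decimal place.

17.9 map units

The two most frequent reciprocal classes, py R BR and PY r br, are the parental types, so the F1 was py R BR / PY r br.
The two rarest classes, py r BR and PY R br, are the double crossovers. Comparing them with the parentals, only the r allele has switched, so r is the middle locus and the order is br – r – py.
Crossovers in the r–py interval produce the single-crossover classes PY R BR and py r br (104 + 120 = 224) plus the double crossovers (31).
RF(r–py) = (224 + 31) / 1421 = 255/1421 = 0.1795 → 17.9 map units.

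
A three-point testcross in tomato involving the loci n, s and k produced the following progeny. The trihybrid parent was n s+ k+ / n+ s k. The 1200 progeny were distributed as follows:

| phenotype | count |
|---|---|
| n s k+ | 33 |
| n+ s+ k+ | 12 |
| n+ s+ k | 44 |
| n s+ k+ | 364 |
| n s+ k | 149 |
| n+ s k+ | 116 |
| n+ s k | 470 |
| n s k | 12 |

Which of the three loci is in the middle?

The two rarest classes, n+ s+ k+ and n s k, are the double crossovers. Comparing them with the parentals, only the n allele has switched, so n is the middle locus and the order is s – n – k.

n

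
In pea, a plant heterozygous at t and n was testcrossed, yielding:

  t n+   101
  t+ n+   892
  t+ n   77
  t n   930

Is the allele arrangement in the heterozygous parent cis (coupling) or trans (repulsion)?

cis

The two most frequent classes are t+ n+ (892) and t n (930); these are the parental (non-recombinant) types.
So the F1 carried t+ n+ on one chromosome and t n on the other — the recessive alleles are on the same chromosome (cis / coupling).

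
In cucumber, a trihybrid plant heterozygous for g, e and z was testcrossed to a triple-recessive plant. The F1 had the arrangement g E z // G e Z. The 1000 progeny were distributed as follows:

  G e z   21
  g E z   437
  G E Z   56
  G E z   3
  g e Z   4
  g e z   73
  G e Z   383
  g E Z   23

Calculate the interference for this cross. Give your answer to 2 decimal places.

The two rarest classes, G E z and g e Z, are the double crossovers. Comparing them with the parentals, only the g allele has switched, so g is the middle locus and the order is z – g – e.
z–g: (44 + 7)/1000 = 0.0510; g–e: (129 + 7)/1000 = 0.1360.
Expected DCO frequency = 0.0510 × 0.1360 ≈ 0.00694; observed = 7/1000 ≈ 0.00700.
Coefficient of coincidence = 0.00700/0.00694 ≈ 1.01; interference = 1 − 1.01 = -0.01.

-0.01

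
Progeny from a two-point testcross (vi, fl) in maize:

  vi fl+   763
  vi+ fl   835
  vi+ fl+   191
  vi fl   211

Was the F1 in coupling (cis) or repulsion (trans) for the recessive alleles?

The two most frequent classes are vi+ fl (835) and vi fl+ (763); these are the parental (non-recombinant) types.
So the F1 carried vi+ fl on one chromosome and vi fl+ on the other — the recessive alleles are on opposite chromosomes (trans / repulsion).

trans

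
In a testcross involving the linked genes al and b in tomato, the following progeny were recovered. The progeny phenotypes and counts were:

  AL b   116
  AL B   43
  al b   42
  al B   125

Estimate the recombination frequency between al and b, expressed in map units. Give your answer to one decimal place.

26.1 map units

The two most frequent classes, AL b (116) and al B (125), are the parental types, so the F1 was AL b / al B.
The recombinant classes are AL B and al b: 43 + 42 = 85.
Recombination frequency = 85/326 = 0.2607 ≈ 26.1%, i.e. 26.1 map units.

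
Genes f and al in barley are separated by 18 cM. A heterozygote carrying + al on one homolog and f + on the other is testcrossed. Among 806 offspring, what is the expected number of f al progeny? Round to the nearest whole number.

A map distance of 18 cM corresponds to a recombination frequency of 0.180.
The F1 is + al / f +, so f al is a recombinant gamete class with expected frequency r/2 = 0.180/2 = 0.0900.
Expected number = 0.0900 × 806 = 72.54 ≈ 73.

73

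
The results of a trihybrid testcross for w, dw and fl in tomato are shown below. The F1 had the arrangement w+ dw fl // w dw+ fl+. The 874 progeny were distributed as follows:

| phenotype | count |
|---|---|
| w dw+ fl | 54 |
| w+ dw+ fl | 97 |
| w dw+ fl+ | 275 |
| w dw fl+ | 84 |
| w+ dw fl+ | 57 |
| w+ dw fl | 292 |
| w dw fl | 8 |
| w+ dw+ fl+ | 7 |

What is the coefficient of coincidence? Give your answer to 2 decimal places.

0.53

The two rarest classes, w dw fl and w+ dw+ fl+, are the double crossovers. Comparing them with the parentals, only the w allele has switched, so w is the middle locus and the order is fl – w – dw.
fl–w: (111 + 15)/874 = 0.1442; w–dw: (181 + 15)/874 = 0.2243.
Expected DCO frequency = 0.1442 × 0.2243 ≈ 0.03234; observed = 15/874 ≈ 0.01716.
Coefficient of coincidence = 0.01716/0.03234 ≈ 0.53.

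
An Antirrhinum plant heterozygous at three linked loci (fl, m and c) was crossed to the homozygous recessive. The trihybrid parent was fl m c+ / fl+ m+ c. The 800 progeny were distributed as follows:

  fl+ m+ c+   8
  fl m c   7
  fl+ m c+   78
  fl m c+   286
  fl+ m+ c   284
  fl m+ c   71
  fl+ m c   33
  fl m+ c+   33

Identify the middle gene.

The two rarest classes, fl m c and fl+ m+ c+, are the double crossovers. Comparing them with the parentals, only the c allele has switched, so c is the middle locus and the order is fl – c – m.

c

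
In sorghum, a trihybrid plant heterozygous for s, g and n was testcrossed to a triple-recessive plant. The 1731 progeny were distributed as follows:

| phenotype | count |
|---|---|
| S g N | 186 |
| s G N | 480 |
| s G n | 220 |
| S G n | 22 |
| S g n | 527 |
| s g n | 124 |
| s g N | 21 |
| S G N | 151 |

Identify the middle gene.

g

The two most frequent reciprocal classes, S g n and s G N, are the parental types, so the F1 was S g n / s G N.
The two rarest classes, S G n and s g N, are the double crossovers. Comparing them with the parentals, only the g allele has switched, so g is the middle locus and the order is s – g – n.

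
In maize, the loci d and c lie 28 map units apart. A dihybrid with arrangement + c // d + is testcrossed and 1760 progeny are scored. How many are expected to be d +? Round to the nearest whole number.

A map distance of 28 map units corresponds to a recombination frequency of 0.280.
The F1 is + c / d +, so d + is a parental gamete class with expected frequency (1 − r)/2 = 0.720/2 = 0.3600.
Expected number = 0.3600 × 1760 = 633.60 ≈ 634.

634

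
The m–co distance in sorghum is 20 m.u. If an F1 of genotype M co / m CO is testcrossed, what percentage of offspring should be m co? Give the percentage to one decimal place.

A map distance of 20 m.u. corresponds to a recombination frequency of 0.200.
The F1 is M co / m CO, so m co is a recombinant gamete class with expected frequency r/2 = 0.200/2 = 0.1000.
That is 0.1000 = 10.0% of the progeny.

10.0%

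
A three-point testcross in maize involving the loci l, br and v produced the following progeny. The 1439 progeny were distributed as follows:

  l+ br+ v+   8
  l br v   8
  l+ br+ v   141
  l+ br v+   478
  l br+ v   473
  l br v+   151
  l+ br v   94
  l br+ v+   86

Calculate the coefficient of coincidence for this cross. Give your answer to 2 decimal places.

The two most frequent reciprocal classes, l+ br v+ and l br+ v, are the parental types, so the F1 was l+ br v+ / l br+ v.
The two rarest classes, l+ br+ v+ and l br v, are the double crossovers. Comparing them with the parentals, only the br allele has switched, so br is the middle locus and the order is l – br – v.
l–br: (292 + 16)/1439 = 0.2140; br–v: (180 + 16)/1439 = 0.1362.
Expected DCO frequency = 0.2140 × 0.1362 ≈ 0.02915; observed = 16/1439 ≈ 0.01112.
Coefficient of coincidence = 0.01112/0.02915 ≈ 0.38.

0.38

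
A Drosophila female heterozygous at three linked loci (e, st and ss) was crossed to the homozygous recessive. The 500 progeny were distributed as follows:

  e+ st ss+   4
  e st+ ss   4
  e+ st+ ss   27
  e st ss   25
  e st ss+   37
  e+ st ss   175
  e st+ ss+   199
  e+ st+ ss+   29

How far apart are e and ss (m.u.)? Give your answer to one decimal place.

The two most frequent reciprocal classes, e st+ ss+ and e+ st ss, are the parental types, so the F1 was e st+ ss+ / e+ st ss.
The two rarest classes, e st+ ss and e+ st ss+, are the double crossovers. Comparing them with the parentals, only the ss allele has switched, so ss is the middle locus and the order is e – ss – st.
Crossovers in the e–ss interval produce the single-crossover classes e+ st+ ss+ and e st ss (29 + 25 = 54) plus the double crossovers (8).
RF(e–ss) = (54 + 8) / 500 = 62/500 = 0.1240 → 12.4 m.u.

12.4 m.u.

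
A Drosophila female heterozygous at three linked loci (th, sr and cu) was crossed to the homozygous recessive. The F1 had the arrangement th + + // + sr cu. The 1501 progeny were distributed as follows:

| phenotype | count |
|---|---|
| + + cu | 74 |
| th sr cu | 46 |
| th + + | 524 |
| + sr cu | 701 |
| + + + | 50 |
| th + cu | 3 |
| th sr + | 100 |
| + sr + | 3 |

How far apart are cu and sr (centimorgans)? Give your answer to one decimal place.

The two rarest classes, th + cu and + sr +, are the double crossovers. Comparing them with the parentals, only the cu allele has switched, so cu is the middle locus and the order is th – cu – sr.
Crossovers in the cu–sr interval produce the single-crossover classes th sr + and + + cu (100 + 74 = 174) plus the double crossovers (6).
RF(cu–sr) = (174 + 6) / 1501 = 180/1501 = 0.1199 → 12.0 centimorgans.

12.0 centimorgans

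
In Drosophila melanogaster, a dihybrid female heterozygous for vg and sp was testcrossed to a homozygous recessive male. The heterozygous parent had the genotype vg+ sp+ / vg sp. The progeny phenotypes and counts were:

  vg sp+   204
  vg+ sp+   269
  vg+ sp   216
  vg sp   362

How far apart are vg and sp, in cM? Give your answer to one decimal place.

40.0 cM

The recombinant classes are vg+ sp and vg sp+: 216 + 204 = 420.
Recombination frequency = 420/1051 = 0.3996 ≈ 40.0%, i.e. 40.0 cM.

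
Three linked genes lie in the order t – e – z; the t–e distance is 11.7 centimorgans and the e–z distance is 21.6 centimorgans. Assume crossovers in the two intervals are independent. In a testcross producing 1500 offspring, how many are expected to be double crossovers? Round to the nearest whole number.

38

Map distances give recombination frequencies of 0.117 and 0.216 for the two intervals.
With no interference, expected double-crossover frequency = 0.117 × 0.216 = 0.02527.
Expected number = 0.02527 × 1500 = 37.91 ≈ 38.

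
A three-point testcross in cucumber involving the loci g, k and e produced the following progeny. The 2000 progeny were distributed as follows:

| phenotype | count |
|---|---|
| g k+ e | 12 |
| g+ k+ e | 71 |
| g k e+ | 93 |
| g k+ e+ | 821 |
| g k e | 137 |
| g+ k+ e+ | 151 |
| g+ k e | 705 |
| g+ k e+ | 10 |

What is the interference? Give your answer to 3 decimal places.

0.237

The two most frequent reciprocal classes, g k+ e+ and g+ k e, are the parental types, so the F1 was g k+ e+ / g+ k e.
The two rarest classes, g k+ e and g+ k e+, are the double crossovers. Comparing them with the parentals, only the e allele has switched, so e is the middle locus and the order is g – e – k.
g–e: (288 + 22)/2000 = 0.1550; e–k: (164 + 22)/2000 = 0.0930.
Expected DCO frequency = 0.1550 × 0.0930 ≈ 0.01441; observed = 22/2000 ≈ 0.01100.
Coefficient of coincidence = 0.01100/0.01441 ≈ 0.763; interference = 1 − 0.763 = 0.237.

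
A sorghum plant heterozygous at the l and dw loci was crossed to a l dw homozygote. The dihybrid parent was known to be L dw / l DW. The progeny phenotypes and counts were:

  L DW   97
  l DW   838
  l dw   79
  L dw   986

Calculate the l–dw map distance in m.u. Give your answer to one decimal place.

8.8 m.u.

The recombinant classes are L DW and l dw: 97 + 79 = 176.
Recombination frequency = 176/2000 = 0.0880 ≈ 8.8%, i.e. 8.8 m.u.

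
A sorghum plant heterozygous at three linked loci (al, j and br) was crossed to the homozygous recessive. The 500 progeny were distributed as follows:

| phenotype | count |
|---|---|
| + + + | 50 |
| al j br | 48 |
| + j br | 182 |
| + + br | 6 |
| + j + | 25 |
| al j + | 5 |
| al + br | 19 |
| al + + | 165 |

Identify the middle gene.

The two most frequent reciprocal classes, + j br and al + +, are the parental types, so the F1 was + j br / al + +.
The two rarest classes, + + br and al j +, are the double crossovers. Comparing them with the parentals, only the j allele has switched, so j is the middle locus and the order is al – j – br.

j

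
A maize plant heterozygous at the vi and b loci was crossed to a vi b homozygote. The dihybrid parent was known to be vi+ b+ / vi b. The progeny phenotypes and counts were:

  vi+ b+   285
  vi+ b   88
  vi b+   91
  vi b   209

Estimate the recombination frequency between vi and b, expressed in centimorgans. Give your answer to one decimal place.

The recombinant classes are vi+ b and vi b+: 88 + 91 = 179.
Recombination frequency = 179/673 = 0.2660 ≈ 26.6%, i.e. 26.6 centimorgans.

26.6 centimorgans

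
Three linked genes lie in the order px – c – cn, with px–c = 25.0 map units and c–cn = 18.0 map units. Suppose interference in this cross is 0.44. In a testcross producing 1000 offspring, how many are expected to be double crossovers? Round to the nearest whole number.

Map distances give recombination frequencies of 0.250 and 0.180 for the two intervals.
With interference 0.44 (so coincidence = 0.56), expected double-crossover frequency = 0.250 × 0.180 × 0.56 = 0.02520.
Expected number = 0.02520 × 1000 = 25.20 ≈ 25.

25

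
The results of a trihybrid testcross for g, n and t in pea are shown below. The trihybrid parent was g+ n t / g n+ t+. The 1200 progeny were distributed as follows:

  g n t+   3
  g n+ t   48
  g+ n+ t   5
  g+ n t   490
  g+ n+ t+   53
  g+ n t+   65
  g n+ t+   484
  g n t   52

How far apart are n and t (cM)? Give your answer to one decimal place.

10.1 cM

The two rarest classes, g+ n+ t and g n t+, are the double crossovers. Comparing them with the parentals, only the n allele has switched, so n is the middle locus and the order is g – n – t.
Crossovers in the n–t interval produce the single-crossover classes g+ n t+ and g n+ t (65 + 48 = 113) plus the double crossovers (8).
RF(n–t) = (113 + 8) / 1200 = 121/1200 = 0.1008 → 10.1 cM.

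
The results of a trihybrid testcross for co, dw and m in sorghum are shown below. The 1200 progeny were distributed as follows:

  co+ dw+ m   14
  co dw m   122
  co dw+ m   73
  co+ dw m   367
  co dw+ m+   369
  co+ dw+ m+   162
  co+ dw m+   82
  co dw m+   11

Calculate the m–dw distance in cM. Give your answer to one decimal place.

15.0 cM

The two most frequent reciprocal classes, co+ dw m and co dw+ m+, are the parental types, so the F1 was co+ dw m / co dw+ m+.
The two rarest classes, co+ dw+ m and co dw m+, are the double crossovers. Comparing them with the parentals, only the dw allele has switched, so dw is the middle locus and the order is m – dw – co.
Crossovers in the m–dw interval produce the single-crossover classes co+ dw m+ and co dw+ m (82 + 73 = 155) plus the double crossovers (25).
RF(m–dw) = (155 + 25) / 1200 = 180/1200 = 0.1500 → 15.0 cM.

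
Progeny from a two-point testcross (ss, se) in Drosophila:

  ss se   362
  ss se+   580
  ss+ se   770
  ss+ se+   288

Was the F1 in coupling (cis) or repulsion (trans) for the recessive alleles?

trans

The two most frequent classes are ss+ se (770) and ss se+ (580); these are the parental (non-recombinant) types.
So the F1 carried ss+ se on one chromosome and ss se+ on the other — the recessive alleles are on opposite chromosomes (trans / repulsion).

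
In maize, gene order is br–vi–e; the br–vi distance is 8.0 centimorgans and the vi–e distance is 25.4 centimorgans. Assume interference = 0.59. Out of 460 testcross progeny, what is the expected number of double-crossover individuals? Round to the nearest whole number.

4

Map distances give recombination frequencies of 0.080 and 0.254 for the two intervals.
With interference 0.59 (so coincidence = 0.41), expected double-crossover frequency = 0.080 × 0.254 × 0.41 = 0.00833.
Expected number = 0.00833 × 460 = 3.83 ≈ 4.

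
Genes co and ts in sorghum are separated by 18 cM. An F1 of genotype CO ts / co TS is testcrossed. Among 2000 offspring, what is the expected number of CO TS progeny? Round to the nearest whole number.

A map distance of 18 cM corresponds to a recombination frequency of 0.180.
The F1 is CO ts / co TS, so CO TS is a recombinant gamete class with expected frequency r/2 = 0.180/2 = 0.0900.
Expected number = 0.0900 × 2000 = 180.00 ≈ 180.

180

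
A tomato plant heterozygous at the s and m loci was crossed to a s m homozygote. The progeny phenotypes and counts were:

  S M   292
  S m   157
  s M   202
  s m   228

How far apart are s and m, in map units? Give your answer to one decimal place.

The two most frequent classes, S M (292) and s m (228), are the parental types, so the F1 was S M / s m.
The recombinant classes are S m and s M: 157 + 202 = 359.
Recombination frequency = 359/879 = 0.4084 ≈ 40.8%, i.e. 40.8 map units.

40.8 map units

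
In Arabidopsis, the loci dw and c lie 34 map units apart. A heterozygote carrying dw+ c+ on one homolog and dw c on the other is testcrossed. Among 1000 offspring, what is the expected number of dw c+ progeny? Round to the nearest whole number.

A map distance of 34 map units corresponds to a recombination frequency of 0.340.
The F1 is dw+ c+ / dw c, so dw c+ is a recombinant gamete class with expected frequency r/2 = 0.340/2 = 0.1700.
Expected number = 0.1700 × 1000 = 170.00 ≈ 170.

170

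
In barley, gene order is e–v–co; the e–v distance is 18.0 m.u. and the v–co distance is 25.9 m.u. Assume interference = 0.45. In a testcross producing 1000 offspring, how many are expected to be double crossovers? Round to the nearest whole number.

Map distances give recombination frequencies of 0.180 and 0.259 for the two intervals.
With interference 0.45 (so coincidence = 0.55), expected double-crossover frequency = 0.180 × 0.259 × 0.55 = 0.02564.
Expected number = 0.02564 × 1000 = 25.64 ≈ 26.

26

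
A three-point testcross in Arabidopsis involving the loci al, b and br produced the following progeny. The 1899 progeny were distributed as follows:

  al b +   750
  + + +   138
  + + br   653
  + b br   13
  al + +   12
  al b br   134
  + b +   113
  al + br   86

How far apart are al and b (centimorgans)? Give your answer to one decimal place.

The two most frequent reciprocal classes, + + br and al b +, are the parental types, so the F1 was + + br / al b +.
The two rarest classes, + b br and al + +, are the double crossovers. Comparing them with the parentals, only the b allele has switched, so b is the middle locus and the order is al – b – br.
Crossovers in the al–b interval produce the single-crossover classes al + br and + b + (86 + 113 = 199) plus the double crossovers (25).
RF(al–b) = (199 + 25) / 1899 = 224/1899 = 0.1180 → 11.8 centimorgans.

11.8 centimorgans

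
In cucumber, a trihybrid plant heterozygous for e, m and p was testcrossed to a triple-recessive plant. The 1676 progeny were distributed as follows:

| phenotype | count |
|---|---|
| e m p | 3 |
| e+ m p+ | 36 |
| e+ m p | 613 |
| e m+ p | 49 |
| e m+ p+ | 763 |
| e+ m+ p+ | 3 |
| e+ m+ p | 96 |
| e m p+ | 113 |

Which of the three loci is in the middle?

e

The two most frequent reciprocal classes, e m+ p+ and e+ m p, are the parental types, so the F1 was e m+ p+ / e+ m p.
The two rarest classes, e+ m+ p+ and e m p, are the double crossovers. Comparing them with the parentals, only the e allele has switched, so e is the middle locus and the order is p – e – m.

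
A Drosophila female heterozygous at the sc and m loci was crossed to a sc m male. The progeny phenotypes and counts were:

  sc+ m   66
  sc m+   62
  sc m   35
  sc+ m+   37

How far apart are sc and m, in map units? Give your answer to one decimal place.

36.0 map units

The two most frequent classes, sc+ m (66) and sc m+ (62), are the parental types, so the F1 was sc+ m / sc m+.
The recombinant classes are sc+ m+ and sc m: 37 + 35 = 72.
Recombination frequency = 72/200 = 0.3600 ≈ 36.0%, i.e. 36.0 map units.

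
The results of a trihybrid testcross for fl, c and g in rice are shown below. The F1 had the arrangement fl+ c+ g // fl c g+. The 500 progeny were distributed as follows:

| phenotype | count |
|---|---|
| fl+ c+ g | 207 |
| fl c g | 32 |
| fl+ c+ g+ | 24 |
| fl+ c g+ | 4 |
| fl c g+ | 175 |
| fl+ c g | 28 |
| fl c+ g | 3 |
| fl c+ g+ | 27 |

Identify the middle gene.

fl

The two rarest classes, fl c+ g and fl+ c g+, are the double crossovers. Comparing them with the parentals, only the fl allele has switched, so fl is the middle locus and the order is g – fl – c.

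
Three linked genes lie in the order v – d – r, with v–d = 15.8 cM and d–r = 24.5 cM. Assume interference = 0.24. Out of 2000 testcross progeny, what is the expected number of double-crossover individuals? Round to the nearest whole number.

59

Map distances give recombination frequencies of 0.158 and 0.245 for the two intervals.
With interference 0.24 (so coincidence = 0.76), expected double-crossover frequency = 0.158 × 0.245 × 0.76 = 0.02942.
Expected number = 0.02942 × 2000 = 58.84 ≈ 59.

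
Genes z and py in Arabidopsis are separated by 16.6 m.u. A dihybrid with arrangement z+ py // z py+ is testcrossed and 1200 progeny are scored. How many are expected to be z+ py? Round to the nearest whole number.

500

A map distance of 16.6 m.u. corresponds to a recombination frequency of 0.166.
The F1 is z+ py / z py+, so z+ py is a parental gamete class with expected frequency (1 − r)/2 = 0.834/2 = 0.4170.
Expected number = 0.4170 × 1200 = 500.40 ≈ 500.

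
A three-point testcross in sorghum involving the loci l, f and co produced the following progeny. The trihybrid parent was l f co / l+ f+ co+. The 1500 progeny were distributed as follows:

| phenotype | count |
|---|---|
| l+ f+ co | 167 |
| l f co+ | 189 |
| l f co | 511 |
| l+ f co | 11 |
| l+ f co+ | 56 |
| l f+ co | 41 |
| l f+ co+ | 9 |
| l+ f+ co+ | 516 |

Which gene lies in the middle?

The two rarest classes, l+ f co and l f+ co+, are the double crossovers. Comparing them with the parentals, only the l allele has switched, so l is the middle locus and the order is co – l – f.

l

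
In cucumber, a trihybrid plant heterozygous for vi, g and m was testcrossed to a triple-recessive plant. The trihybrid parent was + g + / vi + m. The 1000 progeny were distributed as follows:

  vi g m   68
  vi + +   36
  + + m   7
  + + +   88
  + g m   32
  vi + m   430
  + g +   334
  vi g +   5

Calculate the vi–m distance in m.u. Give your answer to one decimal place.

The two rarest classes, vi g + and + + m, are the double crossovers. Comparing them with the parentals, only the vi allele has switched, so vi is the middle locus and the order is m – vi – g.
Crossovers in the m–vi interval produce the single-crossover classes + g m and vi + + (32 + 36 = 68) plus the double crossovers (12).
RF(m–vi) = (68 + 12) / 1000 = 80/1000 = 0.0800 → 8.0 m.u.

8.0 m.u.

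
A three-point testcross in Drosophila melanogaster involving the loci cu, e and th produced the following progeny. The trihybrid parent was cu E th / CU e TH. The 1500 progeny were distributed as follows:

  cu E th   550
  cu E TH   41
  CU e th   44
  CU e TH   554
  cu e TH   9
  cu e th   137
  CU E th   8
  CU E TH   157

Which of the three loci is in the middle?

cu

The two rarest classes, CU E th and cu e TH, are the double crossovers. Comparing them with the parentals, only the cu allele has switched, so cu is the middle locus and the order is e – cu – th.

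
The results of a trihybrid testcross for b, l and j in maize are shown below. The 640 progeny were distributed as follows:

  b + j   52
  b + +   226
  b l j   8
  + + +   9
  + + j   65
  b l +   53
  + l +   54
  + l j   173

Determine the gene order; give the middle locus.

The two most frequent reciprocal classes, b + + and + l j, are the parental types, so the F1 was b + + / + l j.
The two rarest classes, + + + and b l j, are the double crossovers. Comparing them with the parentals, only the b allele has switched, so b is the middle locus and the order is j – b – l.

b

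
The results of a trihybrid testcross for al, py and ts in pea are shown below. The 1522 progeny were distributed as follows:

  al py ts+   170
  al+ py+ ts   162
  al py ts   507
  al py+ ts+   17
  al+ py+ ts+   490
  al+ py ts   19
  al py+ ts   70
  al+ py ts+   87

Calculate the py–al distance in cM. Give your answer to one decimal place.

The two most frequent reciprocal classes, al+ py+ ts+ and al py ts, are the parental types, so the F1 was al+ py+ ts+ / al py ts.
The two rarest classes, al py+ ts+ and al+ py ts, are the double crossovers. Comparing them with the parentals, only the al allele has switched, so al is the middle locus and the order is ts – al – py.
Crossovers in the al–py interval produce the single-crossover classes al+ py ts+ and al py+ ts (87 + 70 = 157) plus the double crossovers (36).
RF(al–py) = (157 + 36) / 1522 = 193/1522 = 0.1268 → 12.7 cM.

12.7 cM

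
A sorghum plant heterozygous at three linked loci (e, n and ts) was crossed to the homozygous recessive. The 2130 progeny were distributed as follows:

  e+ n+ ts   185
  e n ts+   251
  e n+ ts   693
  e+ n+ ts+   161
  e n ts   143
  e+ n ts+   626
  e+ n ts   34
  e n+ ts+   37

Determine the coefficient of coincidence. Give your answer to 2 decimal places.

0.80

The two most frequent reciprocal classes, e+ n ts+ and e n+ ts, are the parental types, so the F1 was e+ n ts+ / e n+ ts.
The two rarest classes, e+ n ts and e n+ ts+, are the double crossovers. Comparing them with the parentals, only the ts allele has switched, so ts is the middle locus and the order is e – ts – n.
e–ts: (436 + 71)/2130 = 0.2380; ts–n: (304 + 71)/2130 = 0.1761.
Expected DCO frequency = 0.2380 × 0.1761 ≈ 0.04191; observed = 71/2130 ≈ 0.03333.
Coefficient of coincidence = 0.03333/0.04191 ≈ 0.80.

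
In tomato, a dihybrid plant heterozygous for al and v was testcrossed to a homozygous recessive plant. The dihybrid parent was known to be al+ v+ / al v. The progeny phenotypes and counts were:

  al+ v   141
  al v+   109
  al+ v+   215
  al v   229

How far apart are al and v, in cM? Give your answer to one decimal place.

The recombinant classes are al+ v and al v+: 141 + 109 = 250.
Recombination frequency = 250/694 = 0.3602 ≈ 36.0%, i.e. 36.0 cM.

36.0 cM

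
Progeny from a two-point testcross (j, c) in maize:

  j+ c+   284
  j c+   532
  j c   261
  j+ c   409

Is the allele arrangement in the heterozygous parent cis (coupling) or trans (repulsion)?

trans

The two most frequent classes are j+ c (409) and j c+ (532); these are the parental (non-recombinant) types.
So the F1 carried j+ c on one chromosome and j c+ on the other — the recessive alleles are on opposite chromosomes (trans / repulsion).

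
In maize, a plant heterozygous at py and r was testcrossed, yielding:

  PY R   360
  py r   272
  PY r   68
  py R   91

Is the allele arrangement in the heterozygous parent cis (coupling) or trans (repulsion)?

cis

The two most frequent classes are PY R (360) and py r (272); these are the parental (non-recombinant) types.
So the F1 carried PY R on one chromosome and py r on the other — the recessive alleles are on the same chromosome (cis / coupling).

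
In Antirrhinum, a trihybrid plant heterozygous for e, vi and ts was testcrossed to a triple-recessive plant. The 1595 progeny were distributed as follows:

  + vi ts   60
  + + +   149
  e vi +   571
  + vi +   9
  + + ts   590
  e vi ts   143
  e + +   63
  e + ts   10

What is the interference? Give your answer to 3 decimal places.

The two most frequent reciprocal classes, e vi + and + + ts, are the parental types, so the F1 was e vi + / + + ts.
The two rarest classes, + vi + and e + ts, are the double crossovers. Comparing them with the parentals, only the e allele has switched, so e is the middle locus and the order is ts – e – vi.
ts–e: (292 + 19)/1595 = 0.1950; e–vi: (123 + 19)/1595 = 0.0890.
Expected DCO frequency = 0.1950 × 0.0890 ≈ 0.01735; observed = 19/1595 ≈ 0.01191.
Coefficient of coincidence = 0.01191/0.01735 ≈ 0.686; interference = 1 − 0.686 = 0.314.

0.314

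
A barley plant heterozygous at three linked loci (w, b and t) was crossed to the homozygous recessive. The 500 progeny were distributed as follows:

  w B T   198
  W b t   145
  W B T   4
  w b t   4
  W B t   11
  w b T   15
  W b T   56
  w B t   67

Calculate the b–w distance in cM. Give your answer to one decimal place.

6.8 cM

The two most frequent reciprocal classes, W b t and w B T, are the parental types, so the F1 was W b t / w B T.
The two rarest classes, w b t and W B T, are the double crossovers. Comparing them with the parentals, only the w allele has switched, so w is the middle locus and the order is b – w – t.
Crossovers in the b–w interval produce the single-crossover classes W B t and w b T (11 + 15 = 26) plus the double crossovers (8).
RF(b–w) = (26 + 8) / 500 = 34/500 = 0.0680 → 6.8 cM.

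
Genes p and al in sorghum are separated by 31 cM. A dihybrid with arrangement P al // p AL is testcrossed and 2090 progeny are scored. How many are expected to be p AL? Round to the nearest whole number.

A map distance of 31 cM corresponds to a recombination frequency of 0.310.
The F1 is P al / p AL, so p AL is a parental gamete class with expected frequency (1 − r)/2 = 0.690/2 = 0.3450.
Expected number = 0.3450 × 2090 = 721.05 ≈ 721.

721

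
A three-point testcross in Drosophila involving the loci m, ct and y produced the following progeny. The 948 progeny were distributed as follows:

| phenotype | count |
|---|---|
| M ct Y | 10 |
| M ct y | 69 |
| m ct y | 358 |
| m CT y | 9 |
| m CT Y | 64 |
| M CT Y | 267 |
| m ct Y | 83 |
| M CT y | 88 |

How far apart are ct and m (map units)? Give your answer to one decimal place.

The two most frequent reciprocal classes, M CT Y and m ct y, are the parental types, so the F1 was M CT Y / m ct y.
The two rarest classes, M ct Y and m CT y, are the double crossovers. Comparing them with the parentals, only the ct allele has switched, so ct is the middle locus and the order is m – ct – y.
Crossovers in the m–ct interval produce the single-crossover classes m CT Y and M ct y (64 + 69 = 133) plus the double crossovers (19).
RF(m–ct) = (133 + 19) / 948 = 152/948 = 0.1603 → 16.0 map units.

16.0 map units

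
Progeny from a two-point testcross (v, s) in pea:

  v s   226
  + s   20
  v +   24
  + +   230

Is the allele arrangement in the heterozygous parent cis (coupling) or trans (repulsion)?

The two most frequent classes are + + (230) and v s (226); these are the parental (non-recombinant) types.
So the F1 carried + + on one chromosome and v s on the other — the recessive alleles are on the same chromosome (cis / coupling).

cis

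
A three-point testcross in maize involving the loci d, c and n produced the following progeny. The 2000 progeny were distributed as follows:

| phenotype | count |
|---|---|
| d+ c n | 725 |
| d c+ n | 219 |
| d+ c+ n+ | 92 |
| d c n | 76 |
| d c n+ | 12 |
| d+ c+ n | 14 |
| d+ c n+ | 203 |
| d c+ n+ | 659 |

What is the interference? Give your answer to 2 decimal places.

The two most frequent reciprocal classes, d c+ n+ and d+ c n, are the parental types, so the F1 was d c+ n+ / d+ c n.
The two rarest classes, d c n+ and d+ c+ n, are the double crossovers. Comparing them with the parentals, only the c allele has switched, so c is the middle locus and the order is n – c – d.
n–c: (422 + 26)/2000 = 0.2240; c–d: (168 + 26)/2000 = 0.0970.
Expected DCO frequency = 0.2240 × 0.0970 ≈ 0.02173; observed = 26/2000 ≈ 0.01300.
Coefficient of coincidence = 0.01300/0.02173 ≈ 0.60; interference = 1 − 0.60 = 0.40.

0.40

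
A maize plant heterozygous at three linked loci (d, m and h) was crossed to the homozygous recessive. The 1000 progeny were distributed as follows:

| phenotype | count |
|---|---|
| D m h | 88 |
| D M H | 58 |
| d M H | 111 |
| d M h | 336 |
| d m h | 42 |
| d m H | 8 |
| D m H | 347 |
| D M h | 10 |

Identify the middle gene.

d

The two most frequent reciprocal classes, D m H and d M h, are the parental types, so the F1 was D m H / d M h.
The two rarest classes, d m H and D M h, are the double crossovers. Comparing them with the parentals, only the d allele has switched, so d is the middle locus and the order is h – d – m.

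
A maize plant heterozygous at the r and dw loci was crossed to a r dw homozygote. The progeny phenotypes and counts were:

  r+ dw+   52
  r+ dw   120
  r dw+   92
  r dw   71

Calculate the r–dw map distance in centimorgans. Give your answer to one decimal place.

36.7 centimorgans

The two most frequent classes, r+ dw (120) and r dw+ (92), are the parental types, so the F1 was r+ dw / r dw+.
The recombinant classes are r+ dw+ and r dw: 52 + 71 = 123.
Recombination frequency = 123/335 = 0.3672 ≈ 36.7%, i.e. 36.7 centimorgans.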